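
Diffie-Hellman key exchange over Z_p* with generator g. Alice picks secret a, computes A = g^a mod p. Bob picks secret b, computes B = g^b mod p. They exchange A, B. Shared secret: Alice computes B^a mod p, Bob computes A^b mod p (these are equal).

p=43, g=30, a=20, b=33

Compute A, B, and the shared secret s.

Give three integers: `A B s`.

A = 30^20 mod 43  (bits of 20 = 10100)
  bit 0 = 1: r = r^2 * 30 mod 43 = 1^2 * 30 = 1*30 = 30
  bit 1 = 0: r = r^2 mod 43 = 30^2 = 40
  bit 2 = 1: r = r^2 * 30 mod 43 = 40^2 * 30 = 9*30 = 12
  bit 3 = 0: r = r^2 mod 43 = 12^2 = 15
  bit 4 = 0: r = r^2 mod 43 = 15^2 = 10
  -> A = 10
B = 30^33 mod 43  (bits of 33 = 100001)
  bit 0 = 1: r = r^2 * 30 mod 43 = 1^2 * 30 = 1*30 = 30
  bit 1 = 0: r = r^2 mod 43 = 30^2 = 40
  bit 2 = 0: r = r^2 mod 43 = 40^2 = 9
  bit 3 = 0: r = r^2 mod 43 = 9^2 = 38
  bit 4 = 0: r = r^2 mod 43 = 38^2 = 25
  bit 5 = 1: r = r^2 * 30 mod 43 = 25^2 * 30 = 23*30 = 2
  -> B = 2
s = B^a = 2^20 mod 43  (bits of 20 = 10100)
  bit 0 = 1: r = r^2 * 2 mod 43 = 1^2 * 2 = 1*2 = 2
  bit 1 = 0: r = r^2 mod 43 = 2^2 = 4
  bit 2 = 1: r = r^2 * 2 mod 43 = 4^2 * 2 = 16*2 = 32
  bit 3 = 0: r = r^2 mod 43 = 32^2 = 35
  bit 4 = 0: r = r^2 mod 43 = 35^2 = 21
  -> s = B^a = 21

Answer: 10 2 21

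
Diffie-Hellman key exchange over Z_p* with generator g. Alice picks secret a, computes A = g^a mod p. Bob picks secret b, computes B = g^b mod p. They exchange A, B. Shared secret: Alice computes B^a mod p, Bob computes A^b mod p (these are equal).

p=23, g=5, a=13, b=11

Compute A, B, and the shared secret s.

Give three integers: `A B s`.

Answer: 21 22 22

Derivation:
A = 5^13 mod 23  (bits of 13 = 1101)
  bit 0 = 1: r = r^2 * 5 mod 23 = 1^2 * 5 = 1*5 = 5
  bit 1 = 1: r = r^2 * 5 mod 23 = 5^2 * 5 = 2*5 = 10
  bit 2 = 0: r = r^2 mod 23 = 10^2 = 8
  bit 3 = 1: r = r^2 * 5 mod 23 = 8^2 * 5 = 18*5 = 21
  -> A = 21
B = 5^11 mod 23  (bits of 11 = 1011)
  bit 0 = 1: r = r^2 * 5 mod 23 = 1^2 * 5 = 1*5 = 5
  bit 1 = 0: r = r^2 mod 23 = 5^2 = 2
  bit 2 = 1: r = r^2 * 5 mod 23 = 2^2 * 5 = 4*5 = 20
  bit 3 = 1: r = r^2 * 5 mod 23 = 20^2 * 5 = 9*5 = 22
  -> B = 22
s = B^a = 22^13 mod 23  (bits of 13 = 1101)
  bit 0 = 1: r = r^2 * 22 mod 23 = 1^2 * 22 = 1*22 = 22
  bit 1 = 1: r = r^2 * 22 mod 23 = 22^2 * 22 = 1*22 = 22
  bit 2 = 0: r = r^2 mod 23 = 22^2 = 1
  bit 3 = 1: r = r^2 * 22 mod 23 = 1^2 * 22 = 1*22 = 22
  -> s = B^a = 22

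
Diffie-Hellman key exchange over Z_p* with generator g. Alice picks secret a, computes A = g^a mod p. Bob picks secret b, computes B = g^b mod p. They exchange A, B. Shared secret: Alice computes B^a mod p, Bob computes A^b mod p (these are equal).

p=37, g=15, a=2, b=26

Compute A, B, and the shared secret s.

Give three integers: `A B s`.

A = 15^2 mod 37  (bits of 2 = 10)
  bit 0 = 1: r = r^2 * 15 mod 37 = 1^2 * 15 = 1*15 = 15
  bit 1 = 0: r = r^2 mod 37 = 15^2 = 3
  -> A = 3
B = 15^26 mod 37  (bits of 26 = 11010)
  bit 0 = 1: r = r^2 * 15 mod 37 = 1^2 * 15 = 1*15 = 15
  bit 1 = 1: r = r^2 * 15 mod 37 = 15^2 * 15 = 3*15 = 8
  bit 2 = 0: r = r^2 mod 37 = 8^2 = 27
  bit 3 = 1: r = r^2 * 15 mod 37 = 27^2 * 15 = 26*15 = 20
  bit 4 = 0: r = r^2 mod 37 = 20^2 = 30
  -> B = 30
s = B^a = 30^2 mod 37  (bits of 2 = 10)
  bit 0 = 1: r = r^2 * 30 mod 37 = 1^2 * 30 = 1*30 = 30
  bit 1 = 0: r = r^2 mod 37 = 30^2 = 12
  -> s = B^a = 12

Answer: 3 30 12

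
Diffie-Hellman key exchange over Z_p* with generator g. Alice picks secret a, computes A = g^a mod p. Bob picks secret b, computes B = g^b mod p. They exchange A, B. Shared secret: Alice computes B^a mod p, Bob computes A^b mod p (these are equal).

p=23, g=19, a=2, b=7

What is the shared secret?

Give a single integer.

A = 19^2 mod 23  (bits of 2 = 10)
  bit 0 = 1: r = r^2 * 19 mod 23 = 1^2 * 19 = 1*19 = 19
  bit 1 = 0: r = r^2 mod 23 = 19^2 = 16
  -> A = 16
B = 19^7 mod 23  (bits of 7 = 111)
  bit 0 = 1: r = r^2 * 19 mod 23 = 1^2 * 19 = 1*19 = 19
  bit 1 = 1: r = r^2 * 19 mod 23 = 19^2 * 19 = 16*19 = 5
  bit 2 = 1: r = r^2 * 19 mod 23 = 5^2 * 19 = 2*19 = 15
  -> B = 15
s = B^a = 15^2 mod 23  (bits of 2 = 10)
  bit 0 = 1: r = r^2 * 15 mod 23 = 1^2 * 15 = 1*15 = 15
  bit 1 = 0: r = r^2 mod 23 = 15^2 = 18
  -> s = B^a = 18

Answer: 18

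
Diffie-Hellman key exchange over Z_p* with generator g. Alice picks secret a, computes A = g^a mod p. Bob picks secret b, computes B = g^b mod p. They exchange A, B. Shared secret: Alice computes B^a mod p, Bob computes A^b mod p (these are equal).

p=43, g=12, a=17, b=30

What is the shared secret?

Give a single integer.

Answer: 21

Derivation:
A = 12^17 mod 43  (bits of 17 = 10001)
  bit 0 = 1: r = r^2 * 12 mod 43 = 1^2 * 12 = 1*12 = 12
  bit 1 = 0: r = r^2 mod 43 = 12^2 = 15
  bit 2 = 0: r = r^2 mod 43 = 15^2 = 10
  bit 3 = 0: r = r^2 mod 43 = 10^2 = 14
  bit 4 = 1: r = r^2 * 12 mod 43 = 14^2 * 12 = 24*12 = 30
  -> A = 30
B = 12^30 mod 43  (bits of 30 = 11110)
  bit 0 = 1: r = r^2 * 12 mod 43 = 1^2 * 12 = 1*12 = 12
  bit 1 = 1: r = r^2 * 12 mod 43 = 12^2 * 12 = 15*12 = 8
  bit 2 = 1: r = r^2 * 12 mod 43 = 8^2 * 12 = 21*12 = 37
  bit 3 = 1: r = r^2 * 12 mod 43 = 37^2 * 12 = 36*12 = 2
  bit 4 = 0: r = r^2 mod 43 = 2^2 = 4
  -> B = 4
s = B^a = 4^17 mod 43  (bits of 17 = 10001)
  bit 0 = 1: r = r^2 * 4 mod 43 = 1^2 * 4 = 1*4 = 4
  bit 1 = 0: r = r^2 mod 43 = 4^2 = 16
  bit 2 = 0: r = r^2 mod 43 = 16^2 = 41
  bit 3 = 0: r = r^2 mod 43 = 41^2 = 4
  bit 4 = 1: r = r^2 * 4 mod 43 = 4^2 * 4 = 16*4 = 21
  -> s = B^a = 21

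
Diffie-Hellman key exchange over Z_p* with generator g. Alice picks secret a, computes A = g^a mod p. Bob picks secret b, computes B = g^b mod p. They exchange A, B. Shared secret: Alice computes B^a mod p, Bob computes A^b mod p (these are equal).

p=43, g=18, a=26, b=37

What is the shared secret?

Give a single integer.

A = 18^26 mod 43  (bits of 26 = 11010)
  bit 0 = 1: r = r^2 * 18 mod 43 = 1^2 * 18 = 1*18 = 18
  bit 1 = 1: r = r^2 * 18 mod 43 = 18^2 * 18 = 23*18 = 27
  bit 2 = 0: r = r^2 mod 43 = 27^2 = 41
  bit 3 = 1: r = r^2 * 18 mod 43 = 41^2 * 18 = 4*18 = 29
  bit 4 = 0: r = r^2 mod 43 = 29^2 = 24
  -> A = 24
B = 18^37 mod 43  (bits of 37 = 100101)
  bit 0 = 1: r = r^2 * 18 mod 43 = 1^2 * 18 = 1*18 = 18
  bit 1 = 0: r = r^2 mod 43 = 18^2 = 23
  bit 2 = 0: r = r^2 mod 43 = 23^2 = 13
  bit 3 = 1: r = r^2 * 18 mod 43 = 13^2 * 18 = 40*18 = 32
  bit 4 = 0: r = r^2 mod 43 = 32^2 = 35
  bit 5 = 1: r = r^2 * 18 mod 43 = 35^2 * 18 = 21*18 = 34
  -> B = 34
s = B^a = 34^26 mod 43  (bits of 26 = 11010)
  bit 0 = 1: r = r^2 * 34 mod 43 = 1^2 * 34 = 1*34 = 34
  bit 1 = 1: r = r^2 * 34 mod 43 = 34^2 * 34 = 38*34 = 2
  bit 2 = 0: r = r^2 mod 43 = 2^2 = 4
  bit 3 = 1: r = r^2 * 34 mod 43 = 4^2 * 34 = 16*34 = 28
  bit 4 = 0: r = r^2 mod 43 = 28^2 = 10
  -> s = B^a = 10

Answer: 10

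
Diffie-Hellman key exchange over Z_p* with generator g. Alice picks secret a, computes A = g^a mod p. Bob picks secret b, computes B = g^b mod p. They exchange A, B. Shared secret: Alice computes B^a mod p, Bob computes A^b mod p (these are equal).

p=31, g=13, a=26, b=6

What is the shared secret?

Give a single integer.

A = 13^26 mod 31  (bits of 26 = 11010)
  bit 0 = 1: r = r^2 * 13 mod 31 = 1^2 * 13 = 1*13 = 13
  bit 1 = 1: r = r^2 * 13 mod 31 = 13^2 * 13 = 14*13 = 27
  bit 2 = 0: r = r^2 mod 31 = 27^2 = 16
  bit 3 = 1: r = r^2 * 13 mod 31 = 16^2 * 13 = 8*13 = 11
  bit 4 = 0: r = r^2 mod 31 = 11^2 = 28
  -> A = 28
B = 13^6 mod 31  (bits of 6 = 110)
  bit 0 = 1: r = r^2 * 13 mod 31 = 1^2 * 13 = 1*13 = 13
  bit 1 = 1: r = r^2 * 13 mod 31 = 13^2 * 13 = 14*13 = 27
  bit 2 = 0: r = r^2 mod 31 = 27^2 = 16
  -> B = 16
s = B^a = 16^26 mod 31  (bits of 26 = 11010)
  bit 0 = 1: r = r^2 * 16 mod 31 = 1^2 * 16 = 1*16 = 16
  bit 1 = 1: r = r^2 * 16 mod 31 = 16^2 * 16 = 8*16 = 4
  bit 2 = 0: r = r^2 mod 31 = 4^2 = 16
  bit 3 = 1: r = r^2 * 16 mod 31 = 16^2 * 16 = 8*16 = 4
  bit 4 = 0: r = r^2 mod 31 = 4^2 = 16
  -> s = B^a = 16

Answer: 16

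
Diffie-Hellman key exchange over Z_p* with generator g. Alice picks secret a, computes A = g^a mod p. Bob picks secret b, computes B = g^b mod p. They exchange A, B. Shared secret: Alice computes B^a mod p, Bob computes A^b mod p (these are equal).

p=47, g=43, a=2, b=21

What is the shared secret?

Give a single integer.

A = 43^2 mod 47  (bits of 2 = 10)
  bit 0 = 1: r = r^2 * 43 mod 47 = 1^2 * 43 = 1*43 = 43
  bit 1 = 0: r = r^2 mod 47 = 43^2 = 16
  -> A = 16
B = 43^21 mod 47  (bits of 21 = 10101)
  bit 0 = 1: r = r^2 * 43 mod 47 = 1^2 * 43 = 1*43 = 43
  bit 1 = 0: r = r^2 mod 47 = 43^2 = 16
  bit 2 = 1: r = r^2 * 43 mod 47 = 16^2 * 43 = 21*43 = 10
  bit 3 = 0: r = r^2 mod 47 = 10^2 = 6
  bit 4 = 1: r = r^2 * 43 mod 47 = 6^2 * 43 = 36*43 = 44
  -> B = 44
s = B^a = 44^2 mod 47  (bits of 2 = 10)
  bit 0 = 1: r = r^2 * 44 mod 47 = 1^2 * 44 = 1*44 = 44
  bit 1 = 0: r = r^2 mod 47 = 44^2 = 9
  -> s = B^a = 9

Answer: 9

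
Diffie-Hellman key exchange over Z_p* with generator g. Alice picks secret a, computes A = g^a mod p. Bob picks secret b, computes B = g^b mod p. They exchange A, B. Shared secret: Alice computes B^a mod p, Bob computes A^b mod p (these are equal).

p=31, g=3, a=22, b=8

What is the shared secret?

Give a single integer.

A = 3^22 mod 31  (bits of 22 = 10110)
  bit 0 = 1: r = r^2 * 3 mod 31 = 1^2 * 3 = 1*3 = 3
  bit 1 = 0: r = r^2 mod 31 = 3^2 = 9
  bit 2 = 1: r = r^2 * 3 mod 31 = 9^2 * 3 = 19*3 = 26
  bit 3 = 1: r = r^2 * 3 mod 31 = 26^2 * 3 = 25*3 = 13
  bit 4 = 0: r = r^2 mod 31 = 13^2 = 14
  -> A = 14
B = 3^8 mod 31  (bits of 8 = 1000)
  bit 0 = 1: r = r^2 * 3 mod 31 = 1^2 * 3 = 1*3 = 3
  bit 1 = 0: r = r^2 mod 31 = 3^2 = 9
  bit 2 = 0: r = r^2 mod 31 = 9^2 = 19
  bit 3 = 0: r = r^2 mod 31 = 19^2 = 20
  -> B = 20
s = B^a = 20^22 mod 31  (bits of 22 = 10110)
  bit 0 = 1: r = r^2 * 20 mod 31 = 1^2 * 20 = 1*20 = 20
  bit 1 = 0: r = r^2 mod 31 = 20^2 = 28
  bit 2 = 1: r = r^2 * 20 mod 31 = 28^2 * 20 = 9*20 = 25
  bit 3 = 1: r = r^2 * 20 mod 31 = 25^2 * 20 = 5*20 = 7
  bit 4 = 0: r = r^2 mod 31 = 7^2 = 18
  -> s = B^a = 18

Answer: 18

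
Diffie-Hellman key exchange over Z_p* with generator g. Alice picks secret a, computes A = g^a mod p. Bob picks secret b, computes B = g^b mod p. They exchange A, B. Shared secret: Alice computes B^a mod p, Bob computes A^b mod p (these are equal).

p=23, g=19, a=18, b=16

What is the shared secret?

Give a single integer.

A = 19^18 mod 23  (bits of 18 = 10010)
  bit 0 = 1: r = r^2 * 19 mod 23 = 1^2 * 19 = 1*19 = 19
  bit 1 = 0: r = r^2 mod 23 = 19^2 = 16
  bit 2 = 0: r = r^2 mod 23 = 16^2 = 3
  bit 3 = 1: r = r^2 * 19 mod 23 = 3^2 * 19 = 9*19 = 10
  bit 4 = 0: r = r^2 mod 23 = 10^2 = 8
  -> A = 8
B = 19^16 mod 23  (bits of 16 = 10000)
  bit 0 = 1: r = r^2 * 19 mod 23 = 1^2 * 19 = 1*19 = 19
  bit 1 = 0: r = r^2 mod 23 = 19^2 = 16
  bit 2 = 0: r = r^2 mod 23 = 16^2 = 3
  bit 3 = 0: r = r^2 mod 23 = 3^2 = 9
  bit 4 = 0: r = r^2 mod 23 = 9^2 = 12
  -> B = 12
s = B^a = 12^18 mod 23  (bits of 18 = 10010)
  bit 0 = 1: r = r^2 * 12 mod 23 = 1^2 * 12 = 1*12 = 12
  bit 1 = 0: r = r^2 mod 23 = 12^2 = 6
  bit 2 = 0: r = r^2 mod 23 = 6^2 = 13
  bit 3 = 1: r = r^2 * 12 mod 23 = 13^2 * 12 = 8*12 = 4
  bit 4 = 0: r = r^2 mod 23 = 4^2 = 16
  -> s = B^a = 16

Answer: 16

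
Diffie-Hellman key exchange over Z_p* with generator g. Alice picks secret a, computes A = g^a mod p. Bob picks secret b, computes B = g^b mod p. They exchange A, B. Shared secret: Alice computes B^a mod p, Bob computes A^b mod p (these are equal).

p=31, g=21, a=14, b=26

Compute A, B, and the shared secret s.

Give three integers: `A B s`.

A = 21^14 mod 31  (bits of 14 = 1110)
  bit 0 = 1: r = r^2 * 21 mod 31 = 1^2 * 21 = 1*21 = 21
  bit 1 = 1: r = r^2 * 21 mod 31 = 21^2 * 21 = 7*21 = 23
  bit 2 = 1: r = r^2 * 21 mod 31 = 23^2 * 21 = 2*21 = 11
  bit 3 = 0: r = r^2 mod 31 = 11^2 = 28
  -> A = 28
B = 21^26 mod 31  (bits of 26 = 11010)
  bit 0 = 1: r = r^2 * 21 mod 31 = 1^2 * 21 = 1*21 = 21
  bit 1 = 1: r = r^2 * 21 mod 31 = 21^2 * 21 = 7*21 = 23
  bit 2 = 0: r = r^2 mod 31 = 23^2 = 2
  bit 3 = 1: r = r^2 * 21 mod 31 = 2^2 * 21 = 4*21 = 22
  bit 4 = 0: r = r^2 mod 31 = 22^2 = 19
  -> B = 19
s = B^a = 19^14 mod 31  (bits of 14 = 1110)
  bit 0 = 1: r = r^2 * 19 mod 31 = 1^2 * 19 = 1*19 = 19
  bit 1 = 1: r = r^2 * 19 mod 31 = 19^2 * 19 = 20*19 = 8
  bit 2 = 1: r = r^2 * 19 mod 31 = 8^2 * 19 = 2*19 = 7
  bit 3 = 0: r = r^2 mod 31 = 7^2 = 18
  -> s = B^a = 18

Answer: 28 19 18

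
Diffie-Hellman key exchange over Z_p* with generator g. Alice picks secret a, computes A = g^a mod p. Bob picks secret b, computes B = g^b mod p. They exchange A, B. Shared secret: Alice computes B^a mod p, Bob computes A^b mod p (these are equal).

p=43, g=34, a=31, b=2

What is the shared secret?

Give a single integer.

A = 34^31 mod 43  (bits of 31 = 11111)
  bit 0 = 1: r = r^2 * 34 mod 43 = 1^2 * 34 = 1*34 = 34
  bit 1 = 1: r = r^2 * 34 mod 43 = 34^2 * 34 = 38*34 = 2
  bit 2 = 1: r = r^2 * 34 mod 43 = 2^2 * 34 = 4*34 = 7
  bit 3 = 1: r = r^2 * 34 mod 43 = 7^2 * 34 = 6*34 = 32
  bit 4 = 1: r = r^2 * 34 mod 43 = 32^2 * 34 = 35*34 = 29
  -> A = 29
B = 34^2 mod 43  (bits of 2 = 10)
  bit 0 = 1: r = r^2 * 34 mod 43 = 1^2 * 34 = 1*34 = 34
  bit 1 = 0: r = r^2 mod 43 = 34^2 = 38
  -> B = 38
s = B^a = 38^31 mod 43  (bits of 31 = 11111)
  bit 0 = 1: r = r^2 * 38 mod 43 = 1^2 * 38 = 1*38 = 38
  bit 1 = 1: r = r^2 * 38 mod 43 = 38^2 * 38 = 25*38 = 4
  bit 2 = 1: r = r^2 * 38 mod 43 = 4^2 * 38 = 16*38 = 6
  bit 3 = 1: r = r^2 * 38 mod 43 = 6^2 * 38 = 36*38 = 35
  bit 4 = 1: r = r^2 * 38 mod 43 = 35^2 * 38 = 21*38 = 24
  -> s = B^a = 24

Answer: 24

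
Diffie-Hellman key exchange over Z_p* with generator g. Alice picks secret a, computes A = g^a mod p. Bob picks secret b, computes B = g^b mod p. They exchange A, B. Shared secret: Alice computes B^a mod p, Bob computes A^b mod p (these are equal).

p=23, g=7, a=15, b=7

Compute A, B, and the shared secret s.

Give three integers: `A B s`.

A = 7^15 mod 23  (bits of 15 = 1111)
  bit 0 = 1: r = r^2 * 7 mod 23 = 1^2 * 7 = 1*7 = 7
  bit 1 = 1: r = r^2 * 7 mod 23 = 7^2 * 7 = 3*7 = 21
  bit 2 = 1: r = r^2 * 7 mod 23 = 21^2 * 7 = 4*7 = 5
  bit 3 = 1: r = r^2 * 7 mod 23 = 5^2 * 7 = 2*7 = 14
  -> A = 14
B = 7^7 mod 23  (bits of 7 = 111)
  bit 0 = 1: r = r^2 * 7 mod 23 = 1^2 * 7 = 1*7 = 7
  bit 1 = 1: r = r^2 * 7 mod 23 = 7^2 * 7 = 3*7 = 21
  bit 2 = 1: r = r^2 * 7 mod 23 = 21^2 * 7 = 4*7 = 5
  -> B = 5
s = B^a = 5^15 mod 23  (bits of 15 = 1111)
  bit 0 = 1: r = r^2 * 5 mod 23 = 1^2 * 5 = 1*5 = 5
  bit 1 = 1: r = r^2 * 5 mod 23 = 5^2 * 5 = 2*5 = 10
  bit 2 = 1: r = r^2 * 5 mod 23 = 10^2 * 5 = 8*5 = 17
  bit 3 = 1: r = r^2 * 5 mod 23 = 17^2 * 5 = 13*5 = 19
  -> s = B^a = 19

Answer: 14 5 19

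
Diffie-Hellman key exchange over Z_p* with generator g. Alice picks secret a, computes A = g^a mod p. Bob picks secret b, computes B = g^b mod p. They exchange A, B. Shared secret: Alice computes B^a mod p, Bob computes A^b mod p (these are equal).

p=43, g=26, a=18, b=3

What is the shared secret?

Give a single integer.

A = 26^18 mod 43  (bits of 18 = 10010)
  bit 0 = 1: r = r^2 * 26 mod 43 = 1^2 * 26 = 1*26 = 26
  bit 1 = 0: r = r^2 mod 43 = 26^2 = 31
  bit 2 = 0: r = r^2 mod 43 = 31^2 = 15
  bit 3 = 1: r = r^2 * 26 mod 43 = 15^2 * 26 = 10*26 = 2
  bit 4 = 0: r = r^2 mod 43 = 2^2 = 4
  -> A = 4
B = 26^3 mod 43  (bits of 3 = 11)
  bit 0 = 1: r = r^2 * 26 mod 43 = 1^2 * 26 = 1*26 = 26
  bit 1 = 1: r = r^2 * 26 mod 43 = 26^2 * 26 = 31*26 = 32
  -> B = 32
s = B^a = 32^18 mod 43  (bits of 18 = 10010)
  bit 0 = 1: r = r^2 * 32 mod 43 = 1^2 * 32 = 1*32 = 32
  bit 1 = 0: r = r^2 mod 43 = 32^2 = 35
  bit 2 = 0: r = r^2 mod 43 = 35^2 = 21
  bit 3 = 1: r = r^2 * 32 mod 43 = 21^2 * 32 = 11*32 = 8
  bit 4 = 0: r = r^2 mod 43 = 8^2 = 21
  -> s = B^a = 21

Answer: 21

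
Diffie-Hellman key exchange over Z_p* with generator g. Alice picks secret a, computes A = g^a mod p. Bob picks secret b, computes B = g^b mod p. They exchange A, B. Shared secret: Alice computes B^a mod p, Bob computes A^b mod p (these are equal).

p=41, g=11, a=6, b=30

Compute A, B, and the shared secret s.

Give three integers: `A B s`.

Answer: 33 32 40

Derivation:
A = 11^6 mod 41  (bits of 6 = 110)
  bit 0 = 1: r = r^2 * 11 mod 41 = 1^2 * 11 = 1*11 = 11
  bit 1 = 1: r = r^2 * 11 mod 41 = 11^2 * 11 = 39*11 = 19
  bit 2 = 0: r = r^2 mod 41 = 19^2 = 33
  -> A = 33
B = 11^30 mod 41  (bits of 30 = 11110)
  bit 0 = 1: r = r^2 * 11 mod 41 = 1^2 * 11 = 1*11 = 11
  bit 1 = 1: r = r^2 * 11 mod 41 = 11^2 * 11 = 39*11 = 19
  bit 2 = 1: r = r^2 * 11 mod 41 = 19^2 * 11 = 33*11 = 35
  bit 3 = 1: r = r^2 * 11 mod 41 = 35^2 * 11 = 36*11 = 27
  bit 4 = 0: r = r^2 mod 41 = 27^2 = 32
  -> B = 32
s = B^a = 32^6 mod 41  (bits of 6 = 110)
  bit 0 = 1: r = r^2 * 32 mod 41 = 1^2 * 32 = 1*32 = 32
  bit 1 = 1: r = r^2 * 32 mod 41 = 32^2 * 32 = 40*32 = 9
  bit 2 = 0: r = r^2 mod 41 = 9^2 = 40
  -> s = B^a = 40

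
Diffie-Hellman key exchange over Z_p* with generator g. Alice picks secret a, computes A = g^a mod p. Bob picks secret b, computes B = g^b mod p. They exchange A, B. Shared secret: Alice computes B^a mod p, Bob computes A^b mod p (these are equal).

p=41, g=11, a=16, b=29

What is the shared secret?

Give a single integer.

Answer: 37

Derivation:
A = 11^16 mod 41  (bits of 16 = 10000)
  bit 0 = 1: r = r^2 * 11 mod 41 = 1^2 * 11 = 1*11 = 11
  bit 1 = 0: r = r^2 mod 41 = 11^2 = 39
  bit 2 = 0: r = r^2 mod 41 = 39^2 = 4
  bit 3 = 0: r = r^2 mod 41 = 4^2 = 16
  bit 4 = 0: r = r^2 mod 41 = 16^2 = 10
  -> A = 10
B = 11^29 mod 41  (bits of 29 = 11101)
  bit 0 = 1: r = r^2 * 11 mod 41 = 1^2 * 11 = 1*11 = 11
  bit 1 = 1: r = r^2 * 11 mod 41 = 11^2 * 11 = 39*11 = 19
  bit 2 = 1: r = r^2 * 11 mod 41 = 19^2 * 11 = 33*11 = 35
  bit 3 = 0: r = r^2 mod 41 = 35^2 = 36
  bit 4 = 1: r = r^2 * 11 mod 41 = 36^2 * 11 = 25*11 = 29
  -> B = 29
s = B^a = 29^16 mod 41  (bits of 16 = 10000)
  bit 0 = 1: r = r^2 * 29 mod 41 = 1^2 * 29 = 1*29 = 29
  bit 1 = 0: r = r^2 mod 41 = 29^2 = 21
  bit 2 = 0: r = r^2 mod 41 = 21^2 = 31
  bit 3 = 0: r = r^2 mod 41 = 31^2 = 18
  bit 4 = 0: r = r^2 mod 41 = 18^2 = 37
  -> s = B^a = 37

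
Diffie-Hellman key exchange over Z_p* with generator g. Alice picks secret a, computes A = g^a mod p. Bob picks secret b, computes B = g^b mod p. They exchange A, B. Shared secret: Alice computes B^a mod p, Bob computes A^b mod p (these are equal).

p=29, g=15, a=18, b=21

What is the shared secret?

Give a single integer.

A = 15^18 mod 29  (bits of 18 = 10010)
  bit 0 = 1: r = r^2 * 15 mod 29 = 1^2 * 15 = 1*15 = 15
  bit 1 = 0: r = r^2 mod 29 = 15^2 = 22
  bit 2 = 0: r = r^2 mod 29 = 22^2 = 20
  bit 3 = 1: r = r^2 * 15 mod 29 = 20^2 * 15 = 23*15 = 26
  bit 4 = 0: r = r^2 mod 29 = 26^2 = 9
  -> A = 9
B = 15^21 mod 29  (bits of 21 = 10101)
  bit 0 = 1: r = r^2 * 15 mod 29 = 1^2 * 15 = 1*15 = 15
  bit 1 = 0: r = r^2 mod 29 = 15^2 = 22
  bit 2 = 1: r = r^2 * 15 mod 29 = 22^2 * 15 = 20*15 = 10
  bit 3 = 0: r = r^2 mod 29 = 10^2 = 13
  bit 4 = 1: r = r^2 * 15 mod 29 = 13^2 * 15 = 24*15 = 12
  -> B = 12
s = B^a = 12^18 mod 29  (bits of 18 = 10010)
  bit 0 = 1: r = r^2 * 12 mod 29 = 1^2 * 12 = 1*12 = 12
  bit 1 = 0: r = r^2 mod 29 = 12^2 = 28
  bit 2 = 0: r = r^2 mod 29 = 28^2 = 1
  bit 3 = 1: r = r^2 * 12 mod 29 = 1^2 * 12 = 1*12 = 12
  bit 4 = 0: r = r^2 mod 29 = 12^2 = 28
  -> s = B^a = 28

Answer: 28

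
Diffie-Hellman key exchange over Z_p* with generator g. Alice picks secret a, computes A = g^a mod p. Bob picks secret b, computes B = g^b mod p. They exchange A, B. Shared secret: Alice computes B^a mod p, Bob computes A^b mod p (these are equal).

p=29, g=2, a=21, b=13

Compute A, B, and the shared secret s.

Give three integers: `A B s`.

Answer: 17 14 17

Derivation:
A = 2^21 mod 29  (bits of 21 = 10101)
  bit 0 = 1: r = r^2 * 2 mod 29 = 1^2 * 2 = 1*2 = 2
  bit 1 = 0: r = r^2 mod 29 = 2^2 = 4
  bit 2 = 1: r = r^2 * 2 mod 29 = 4^2 * 2 = 16*2 = 3
  bit 3 = 0: r = r^2 mod 29 = 3^2 = 9
  bit 4 = 1: r = r^2 * 2 mod 29 = 9^2 * 2 = 23*2 = 17
  -> A = 17
B = 2^13 mod 29  (bits of 13 = 1101)
  bit 0 = 1: r = r^2 * 2 mod 29 = 1^2 * 2 = 1*2 = 2
  bit 1 = 1: r = r^2 * 2 mod 29 = 2^2 * 2 = 4*2 = 8
  bit 2 = 0: r = r^2 mod 29 = 8^2 = 6
  bit 3 = 1: r = r^2 * 2 mod 29 = 6^2 * 2 = 7*2 = 14
  -> B = 14
s = B^a = 14^21 mod 29  (bits of 21 = 10101)
  bit 0 = 1: r = r^2 * 14 mod 29 = 1^2 * 14 = 1*14 = 14
  bit 1 = 0: r = r^2 mod 29 = 14^2 = 22
  bit 2 = 1: r = r^2 * 14 mod 29 = 22^2 * 14 = 20*14 = 19
  bit 3 = 0: r = r^2 mod 29 = 19^2 = 13
  bit 4 = 1: r = r^2 * 14 mod 29 = 13^2 * 14 = 24*14 = 17
  -> s = B^a = 17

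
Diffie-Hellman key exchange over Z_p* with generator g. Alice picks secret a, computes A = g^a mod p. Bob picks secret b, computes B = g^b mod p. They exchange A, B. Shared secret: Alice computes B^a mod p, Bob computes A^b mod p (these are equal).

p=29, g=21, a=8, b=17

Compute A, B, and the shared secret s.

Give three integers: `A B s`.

A = 21^8 mod 29  (bits of 8 = 1000)
  bit 0 = 1: r = r^2 * 21 mod 29 = 1^2 * 21 = 1*21 = 21
  bit 1 = 0: r = r^2 mod 29 = 21^2 = 6
  bit 2 = 0: r = r^2 mod 29 = 6^2 = 7
  bit 3 = 0: r = r^2 mod 29 = 7^2 = 20
  -> A = 20
B = 21^17 mod 29  (bits of 17 = 10001)
  bit 0 = 1: r = r^2 * 21 mod 29 = 1^2 * 21 = 1*21 = 21
  bit 1 = 0: r = r^2 mod 29 = 21^2 = 6
  bit 2 = 0: r = r^2 mod 29 = 6^2 = 7
  bit 3 = 0: r = r^2 mod 29 = 7^2 = 20
  bit 4 = 1: r = r^2 * 21 mod 29 = 20^2 * 21 = 23*21 = 19
  -> B = 19
s = B^a = 19^8 mod 29  (bits of 8 = 1000)
  bit 0 = 1: r = r^2 * 19 mod 29 = 1^2 * 19 = 1*19 = 19
  bit 1 = 0: r = r^2 mod 29 = 19^2 = 13
  bit 2 = 0: r = r^2 mod 29 = 13^2 = 24
  bit 3 = 0: r = r^2 mod 29 = 24^2 = 25
  -> s = B^a = 25

Answer: 20 19 25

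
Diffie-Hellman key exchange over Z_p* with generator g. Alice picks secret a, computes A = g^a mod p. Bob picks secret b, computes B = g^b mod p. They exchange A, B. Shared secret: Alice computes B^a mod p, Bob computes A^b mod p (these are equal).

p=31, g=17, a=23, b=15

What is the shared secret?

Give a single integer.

A = 17^23 mod 31  (bits of 23 = 10111)
  bit 0 = 1: r = r^2 * 17 mod 31 = 1^2 * 17 = 1*17 = 17
  bit 1 = 0: r = r^2 mod 31 = 17^2 = 10
  bit 2 = 1: r = r^2 * 17 mod 31 = 10^2 * 17 = 7*17 = 26
  bit 3 = 1: r = r^2 * 17 mod 31 = 26^2 * 17 = 25*17 = 22
  bit 4 = 1: r = r^2 * 17 mod 31 = 22^2 * 17 = 19*17 = 13
  -> A = 13
B = 17^15 mod 31  (bits of 15 = 1111)
  bit 0 = 1: r = r^2 * 17 mod 31 = 1^2 * 17 = 1*17 = 17
  bit 1 = 1: r = r^2 * 17 mod 31 = 17^2 * 17 = 10*17 = 15
  bit 2 = 1: r = r^2 * 17 mod 31 = 15^2 * 17 = 8*17 = 12
  bit 3 = 1: r = r^2 * 17 mod 31 = 12^2 * 17 = 20*17 = 30
  -> B = 30
s = B^a = 30^23 mod 31  (bits of 23 = 10111)
  bit 0 = 1: r = r^2 * 30 mod 31 = 1^2 * 30 = 1*30 = 30
  bit 1 = 0: r = r^2 mod 31 = 30^2 = 1
  bit 2 = 1: r = r^2 * 30 mod 31 = 1^2 * 30 = 1*30 = 30
  bit 3 = 1: r = r^2 * 30 mod 31 = 30^2 * 30 = 1*30 = 30
  bit 4 = 1: r = r^2 * 30 mod 31 = 30^2 * 30 = 1*30 = 30
  -> s = B^a = 30

Answer: 30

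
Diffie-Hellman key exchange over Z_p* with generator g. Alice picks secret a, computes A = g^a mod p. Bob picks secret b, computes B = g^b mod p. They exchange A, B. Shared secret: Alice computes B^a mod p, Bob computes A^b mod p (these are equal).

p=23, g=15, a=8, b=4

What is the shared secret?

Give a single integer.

Answer: 3

Derivation:
A = 15^8 mod 23  (bits of 8 = 1000)
  bit 0 = 1: r = r^2 * 15 mod 23 = 1^2 * 15 = 1*15 = 15
  bit 1 = 0: r = r^2 mod 23 = 15^2 = 18
  bit 2 = 0: r = r^2 mod 23 = 18^2 = 2
  bit 3 = 0: r = r^2 mod 23 = 2^2 = 4
  -> A = 4
B = 15^4 mod 23  (bits of 4 = 100)
  bit 0 = 1: r = r^2 * 15 mod 23 = 1^2 * 15 = 1*15 = 15
  bit 1 = 0: r = r^2 mod 23 = 15^2 = 18
  bit 2 = 0: r = r^2 mod 23 = 18^2 = 2
  -> B = 2
s = B^a = 2^8 mod 23  (bits of 8 = 1000)
  bit 0 = 1: r = r^2 * 2 mod 23 = 1^2 * 2 = 1*2 = 2
  bit 1 = 0: r = r^2 mod 23 = 2^2 = 4
  bit 2 = 0: r = r^2 mod 23 = 4^2 = 16
  bit 3 = 0: r = r^2 mod 23 = 16^2 = 3
  -> s = B^a = 3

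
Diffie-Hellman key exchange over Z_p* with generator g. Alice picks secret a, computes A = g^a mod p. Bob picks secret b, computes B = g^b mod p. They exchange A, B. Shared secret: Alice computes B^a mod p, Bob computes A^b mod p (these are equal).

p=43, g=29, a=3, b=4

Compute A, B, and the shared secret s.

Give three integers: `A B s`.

Answer: 8 17 11

Derivation:
A = 29^3 mod 43  (bits of 3 = 11)
  bit 0 = 1: r = r^2 * 29 mod 43 = 1^2 * 29 = 1*29 = 29
  bit 1 = 1: r = r^2 * 29 mod 43 = 29^2 * 29 = 24*29 = 8
  -> A = 8
B = 29^4 mod 43  (bits of 4 = 100)
  bit 0 = 1: r = r^2 * 29 mod 43 = 1^2 * 29 = 1*29 = 29
  bit 1 = 0: r = r^2 mod 43 = 29^2 = 24
  bit 2 = 0: r = r^2 mod 43 = 24^2 = 17
  -> B = 17
s = B^a = 17^3 mod 43  (bits of 3 = 11)
  bit 0 = 1: r = r^2 * 17 mod 43 = 1^2 * 17 = 1*17 = 17
  bit 1 = 1: r = r^2 * 17 mod 43 = 17^2 * 17 = 31*17 = 11
  -> s = B^a = 11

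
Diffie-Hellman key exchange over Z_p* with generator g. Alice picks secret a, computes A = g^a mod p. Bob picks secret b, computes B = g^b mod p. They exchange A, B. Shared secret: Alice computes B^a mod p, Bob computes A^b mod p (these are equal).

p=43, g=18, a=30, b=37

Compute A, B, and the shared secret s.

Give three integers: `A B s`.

A = 18^30 mod 43  (bits of 30 = 11110)
  bit 0 = 1: r = r^2 * 18 mod 43 = 1^2 * 18 = 1*18 = 18
  bit 1 = 1: r = r^2 * 18 mod 43 = 18^2 * 18 = 23*18 = 27
  bit 2 = 1: r = r^2 * 18 mod 43 = 27^2 * 18 = 41*18 = 7
  bit 3 = 1: r = r^2 * 18 mod 43 = 7^2 * 18 = 6*18 = 22
  bit 4 = 0: r = r^2 mod 43 = 22^2 = 11
  -> A = 11
B = 18^37 mod 43  (bits of 37 = 100101)
  bit 0 = 1: r = r^2 * 18 mod 43 = 1^2 * 18 = 1*18 = 18
  bit 1 = 0: r = r^2 mod 43 = 18^2 = 23
  bit 2 = 0: r = r^2 mod 43 = 23^2 = 13
  bit 3 = 1: r = r^2 * 18 mod 43 = 13^2 * 18 = 40*18 = 32
  bit 4 = 0: r = r^2 mod 43 = 32^2 = 35
  bit 5 = 1: r = r^2 * 18 mod 43 = 35^2 * 18 = 21*18 = 34
  -> B = 34
s = B^a = 34^30 mod 43  (bits of 30 = 11110)
  bit 0 = 1: r = r^2 * 34 mod 43 = 1^2 * 34 = 1*34 = 34
  bit 1 = 1: r = r^2 * 34 mod 43 = 34^2 * 34 = 38*34 = 2
  bit 2 = 1: r = r^2 * 34 mod 43 = 2^2 * 34 = 4*34 = 7
  bit 3 = 1: r = r^2 * 34 mod 43 = 7^2 * 34 = 6*34 = 32
  bit 4 = 0: r = r^2 mod 43 = 32^2 = 35
  -> s = B^a = 35

Answer: 11 34 35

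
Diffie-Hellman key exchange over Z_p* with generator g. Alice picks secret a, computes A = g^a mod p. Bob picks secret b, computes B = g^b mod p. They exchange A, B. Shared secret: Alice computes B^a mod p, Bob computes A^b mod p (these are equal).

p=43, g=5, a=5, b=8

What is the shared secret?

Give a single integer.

A = 5^5 mod 43  (bits of 5 = 101)
  bit 0 = 1: r = r^2 * 5 mod 43 = 1^2 * 5 = 1*5 = 5
  bit 1 = 0: r = r^2 mod 43 = 5^2 = 25
  bit 2 = 1: r = r^2 * 5 mod 43 = 25^2 * 5 = 23*5 = 29
  -> A = 29
B = 5^8 mod 43  (bits of 8 = 1000)
  bit 0 = 1: r = r^2 * 5 mod 43 = 1^2 * 5 = 1*5 = 5
  bit 1 = 0: r = r^2 mod 43 = 5^2 = 25
  bit 2 = 0: r = r^2 mod 43 = 25^2 = 23
  bit 3 = 0: r = r^2 mod 43 = 23^2 = 13
  -> B = 13
s = B^a = 13^5 mod 43  (bits of 5 = 101)
  bit 0 = 1: r = r^2 * 13 mod 43 = 1^2 * 13 = 1*13 = 13
  bit 1 = 0: r = r^2 mod 43 = 13^2 = 40
  bit 2 = 1: r = r^2 * 13 mod 43 = 40^2 * 13 = 9*13 = 31
  -> s = B^a = 31

Answer: 31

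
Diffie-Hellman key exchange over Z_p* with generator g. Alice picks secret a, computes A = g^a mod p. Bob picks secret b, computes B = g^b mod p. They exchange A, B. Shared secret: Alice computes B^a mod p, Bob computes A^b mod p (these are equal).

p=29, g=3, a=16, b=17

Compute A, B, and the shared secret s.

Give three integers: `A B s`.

Answer: 20 2 25

Derivation:
A = 3^16 mod 29  (bits of 16 = 10000)
  bit 0 = 1: r = r^2 * 3 mod 29 = 1^2 * 3 = 1*3 = 3
  bit 1 = 0: r = r^2 mod 29 = 3^2 = 9
  bit 2 = 0: r = r^2 mod 29 = 9^2 = 23
  bit 3 = 0: r = r^2 mod 29 = 23^2 = 7
  bit 4 = 0: r = r^2 mod 29 = 7^2 = 20
  -> A = 20
B = 3^17 mod 29  (bits of 17 = 10001)
  bit 0 = 1: r = r^2 * 3 mod 29 = 1^2 * 3 = 1*3 = 3
  bit 1 = 0: r = r^2 mod 29 = 3^2 = 9
  bit 2 = 0: r = r^2 mod 29 = 9^2 = 23
  bit 3 = 0: r = r^2 mod 29 = 23^2 = 7
  bit 4 = 1: r = r^2 * 3 mod 29 = 7^2 * 3 = 20*3 = 2
  -> B = 2
s = B^a = 2^16 mod 29  (bits of 16 = 10000)
  bit 0 = 1: r = r^2 * 2 mod 29 = 1^2 * 2 = 1*2 = 2
  bit 1 = 0: r = r^2 mod 29 = 2^2 = 4
  bit 2 = 0: r = r^2 mod 29 = 4^2 = 16
  bit 3 = 0: r = r^2 mod 29 = 16^2 = 24
  bit 4 = 0: r = r^2 mod 29 = 24^2 = 25
  -> s = B^a = 25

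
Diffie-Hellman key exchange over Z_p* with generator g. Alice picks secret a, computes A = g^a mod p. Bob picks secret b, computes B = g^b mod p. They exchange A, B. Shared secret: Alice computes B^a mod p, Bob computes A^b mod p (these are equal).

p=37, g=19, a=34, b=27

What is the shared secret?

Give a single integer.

A = 19^34 mod 37  (bits of 34 = 100010)
  bit 0 = 1: r = r^2 * 19 mod 37 = 1^2 * 19 = 1*19 = 19
  bit 1 = 0: r = r^2 mod 37 = 19^2 = 28
  bit 2 = 0: r = r^2 mod 37 = 28^2 = 7
  bit 3 = 0: r = r^2 mod 37 = 7^2 = 12
  bit 4 = 1: r = r^2 * 19 mod 37 = 12^2 * 19 = 33*19 = 35
  bit 5 = 0: r = r^2 mod 37 = 35^2 = 4
  -> A = 4
B = 19^27 mod 37  (bits of 27 = 11011)
  bit 0 = 1: r = r^2 * 19 mod 37 = 1^2 * 19 = 1*19 = 19
  bit 1 = 1: r = r^2 * 19 mod 37 = 19^2 * 19 = 28*19 = 14
  bit 2 = 0: r = r^2 mod 37 = 14^2 = 11
  bit 3 = 1: r = r^2 * 19 mod 37 = 11^2 * 19 = 10*19 = 5
  bit 4 = 1: r = r^2 * 19 mod 37 = 5^2 * 19 = 25*19 = 31
  -> B = 31
s = B^a = 31^34 mod 37  (bits of 34 = 100010)
  bit 0 = 1: r = r^2 * 31 mod 37 = 1^2 * 31 = 1*31 = 31
  bit 1 = 0: r = r^2 mod 37 = 31^2 = 36
  bit 2 = 0: r = r^2 mod 37 = 36^2 = 1
  bit 3 = 0: r = r^2 mod 37 = 1^2 = 1
  bit 4 = 1: r = r^2 * 31 mod 37 = 1^2 * 31 = 1*31 = 31
  bit 5 = 0: r = r^2 mod 37 = 31^2 = 36
  -> s = B^a = 36

Answer: 36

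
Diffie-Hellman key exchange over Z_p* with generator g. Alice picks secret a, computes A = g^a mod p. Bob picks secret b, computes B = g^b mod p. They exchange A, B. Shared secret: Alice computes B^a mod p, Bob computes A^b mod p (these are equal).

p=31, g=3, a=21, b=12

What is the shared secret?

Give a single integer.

A = 3^21 mod 31  (bits of 21 = 10101)
  bit 0 = 1: r = r^2 * 3 mod 31 = 1^2 * 3 = 1*3 = 3
  bit 1 = 0: r = r^2 mod 31 = 3^2 = 9
  bit 2 = 1: r = r^2 * 3 mod 31 = 9^2 * 3 = 19*3 = 26
  bit 3 = 0: r = r^2 mod 31 = 26^2 = 25
  bit 4 = 1: r = r^2 * 3 mod 31 = 25^2 * 3 = 5*3 = 15
  -> A = 15
B = 3^12 mod 31  (bits of 12 = 1100)
  bit 0 = 1: r = r^2 * 3 mod 31 = 1^2 * 3 = 1*3 = 3
  bit 1 = 1: r = r^2 * 3 mod 31 = 3^2 * 3 = 9*3 = 27
  bit 2 = 0: r = r^2 mod 31 = 27^2 = 16
  bit 3 = 0: r = r^2 mod 31 = 16^2 = 8
  -> B = 8
s = B^a = 8^21 mod 31  (bits of 21 = 10101)
  bit 0 = 1: r = r^2 * 8 mod 31 = 1^2 * 8 = 1*8 = 8
  bit 1 = 0: r = r^2 mod 31 = 8^2 = 2
  bit 2 = 1: r = r^2 * 8 mod 31 = 2^2 * 8 = 4*8 = 1
  bit 3 = 0: r = r^2 mod 31 = 1^2 = 1
  bit 4 = 1: r = r^2 * 8 mod 31 = 1^2 * 8 = 1*8 = 8
  -> s = B^a = 8

Answer: 8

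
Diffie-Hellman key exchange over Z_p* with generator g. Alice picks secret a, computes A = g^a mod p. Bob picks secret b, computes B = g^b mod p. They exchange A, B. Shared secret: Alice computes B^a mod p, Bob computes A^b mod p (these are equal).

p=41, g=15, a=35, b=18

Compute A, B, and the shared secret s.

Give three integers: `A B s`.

Answer: 3 2 9

Derivation:
A = 15^35 mod 41  (bits of 35 = 100011)
  bit 0 = 1: r = r^2 * 15 mod 41 = 1^2 * 15 = 1*15 = 15
  bit 1 = 0: r = r^2 mod 41 = 15^2 = 20
  bit 2 = 0: r = r^2 mod 41 = 20^2 = 31
  bit 3 = 0: r = r^2 mod 41 = 31^2 = 18
  bit 4 = 1: r = r^2 * 15 mod 41 = 18^2 * 15 = 37*15 = 22
  bit 5 = 1: r = r^2 * 15 mod 41 = 22^2 * 15 = 33*15 = 3
  -> A = 3
B = 15^18 mod 41  (bits of 18 = 10010)
  bit 0 = 1: r = r^2 * 15 mod 41 = 1^2 * 15 = 1*15 = 15
  bit 1 = 0: r = r^2 mod 41 = 15^2 = 20
  bit 2 = 0: r = r^2 mod 41 = 20^2 = 31
  bit 3 = 1: r = r^2 * 15 mod 41 = 31^2 * 15 = 18*15 = 24
  bit 4 = 0: r = r^2 mod 41 = 24^2 = 2
  -> B = 2
s = B^a = 2^35 mod 41  (bits of 35 = 100011)
  bit 0 = 1: r = r^2 * 2 mod 41 = 1^2 * 2 = 1*2 = 2
  bit 1 = 0: r = r^2 mod 41 = 2^2 = 4
  bit 2 = 0: r = r^2 mod 41 = 4^2 = 16
  bit 3 = 0: r = r^2 mod 41 = 16^2 = 10
  bit 4 = 1: r = r^2 * 2 mod 41 = 10^2 * 2 = 18*2 = 36
  bit 5 = 1: r = r^2 * 2 mod 41 = 36^2 * 2 = 25*2 = 9
  -> s = B^a = 9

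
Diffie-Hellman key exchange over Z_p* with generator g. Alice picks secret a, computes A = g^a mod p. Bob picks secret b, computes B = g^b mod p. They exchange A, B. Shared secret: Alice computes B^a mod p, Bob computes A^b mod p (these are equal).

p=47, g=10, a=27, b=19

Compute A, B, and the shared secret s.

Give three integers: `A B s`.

Answer: 11 30 45

Derivation:
A = 10^27 mod 47  (bits of 27 = 11011)
  bit 0 = 1: r = r^2 * 10 mod 47 = 1^2 * 10 = 1*10 = 10
  bit 1 = 1: r = r^2 * 10 mod 47 = 10^2 * 10 = 6*10 = 13
  bit 2 = 0: r = r^2 mod 47 = 13^2 = 28
  bit 3 = 1: r = r^2 * 10 mod 47 = 28^2 * 10 = 32*10 = 38
  bit 4 = 1: r = r^2 * 10 mod 47 = 38^2 * 10 = 34*10 = 11
  -> A = 11
B = 10^19 mod 47  (bits of 19 = 10011)
  bit 0 = 1: r = r^2 * 10 mod 47 = 1^2 * 10 = 1*10 = 10
  bit 1 = 0: r = r^2 mod 47 = 10^2 = 6
  bit 2 = 0: r = r^2 mod 47 = 6^2 = 36
  bit 3 = 1: r = r^2 * 10 mod 47 = 36^2 * 10 = 27*10 = 35
  bit 4 = 1: r = r^2 * 10 mod 47 = 35^2 * 10 = 3*10 = 30
  -> B = 30
s = B^a = 30^27 mod 47  (bits of 27 = 11011)
  bit 0 = 1: r = r^2 * 30 mod 47 = 1^2 * 30 = 1*30 = 30
  bit 1 = 1: r = r^2 * 30 mod 47 = 30^2 * 30 = 7*30 = 22
  bit 2 = 0: r = r^2 mod 47 = 22^2 = 14
  bit 3 = 1: r = r^2 * 30 mod 47 = 14^2 * 30 = 8*30 = 5
  bit 4 = 1: r = r^2 * 30 mod 47 = 5^2 * 30 = 25*30 = 45
  -> s = B^a = 45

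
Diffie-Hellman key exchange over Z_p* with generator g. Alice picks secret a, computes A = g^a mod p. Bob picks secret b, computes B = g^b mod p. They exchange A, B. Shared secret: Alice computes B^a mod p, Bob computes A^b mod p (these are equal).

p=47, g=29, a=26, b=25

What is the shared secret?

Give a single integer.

Answer: 16

Derivation:
A = 29^26 mod 47  (bits of 26 = 11010)
  bit 0 = 1: r = r^2 * 29 mod 47 = 1^2 * 29 = 1*29 = 29
  bit 1 = 1: r = r^2 * 29 mod 47 = 29^2 * 29 = 42*29 = 43
  bit 2 = 0: r = r^2 mod 47 = 43^2 = 16
  bit 3 = 1: r = r^2 * 29 mod 47 = 16^2 * 29 = 21*29 = 45
  bit 4 = 0: r = r^2 mod 47 = 45^2 = 4
  -> A = 4
B = 29^25 mod 47  (bits of 25 = 11001)
  bit 0 = 1: r = r^2 * 29 mod 47 = 1^2 * 29 = 1*29 = 29
  bit 1 = 1: r = r^2 * 29 mod 47 = 29^2 * 29 = 42*29 = 43
  bit 2 = 0: r = r^2 mod 47 = 43^2 = 16
  bit 3 = 0: r = r^2 mod 47 = 16^2 = 21
  bit 4 = 1: r = r^2 * 29 mod 47 = 21^2 * 29 = 18*29 = 5
  -> B = 5
s = B^a = 5^26 mod 47  (bits of 26 = 11010)
  bit 0 = 1: r = r^2 * 5 mod 47 = 1^2 * 5 = 1*5 = 5
  bit 1 = 1: r = r^2 * 5 mod 47 = 5^2 * 5 = 25*5 = 31
  bit 2 = 0: r = r^2 mod 47 = 31^2 = 21
  bit 3 = 1: r = r^2 * 5 mod 47 = 21^2 * 5 = 18*5 = 43
  bit 4 = 0: r = r^2 mod 47 = 43^2 = 16
  -> s = B^a = 16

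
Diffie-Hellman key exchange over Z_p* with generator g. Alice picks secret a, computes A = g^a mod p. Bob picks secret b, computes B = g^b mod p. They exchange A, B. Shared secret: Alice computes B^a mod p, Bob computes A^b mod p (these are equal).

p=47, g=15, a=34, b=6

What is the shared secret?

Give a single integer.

Answer: 21

Derivation:
A = 15^34 mod 47  (bits of 34 = 100010)
  bit 0 = 1: r = r^2 * 15 mod 47 = 1^2 * 15 = 1*15 = 15
  bit 1 = 0: r = r^2 mod 47 = 15^2 = 37
  bit 2 = 0: r = r^2 mod 47 = 37^2 = 6
  bit 3 = 0: r = r^2 mod 47 = 6^2 = 36
  bit 4 = 1: r = r^2 * 15 mod 47 = 36^2 * 15 = 27*15 = 29
  bit 5 = 0: r = r^2 mod 47 = 29^2 = 42
  -> A = 42
B = 15^6 mod 47  (bits of 6 = 110)
  bit 0 = 1: r = r^2 * 15 mod 47 = 1^2 * 15 = 1*15 = 15
  bit 1 = 1: r = r^2 * 15 mod 47 = 15^2 * 15 = 37*15 = 38
  bit 2 = 0: r = r^2 mod 47 = 38^2 = 34
  -> B = 34
s = B^a = 34^34 mod 47  (bits of 34 = 100010)
  bit 0 = 1: r = r^2 * 34 mod 47 = 1^2 * 34 = 1*34 = 34
  bit 1 = 0: r = r^2 mod 47 = 34^2 = 28
  bit 2 = 0: r = r^2 mod 47 = 28^2 = 32
  bit 3 = 0: r = r^2 mod 47 = 32^2 = 37
  bit 4 = 1: r = r^2 * 34 mod 47 = 37^2 * 34 = 6*34 = 16
  bit 5 = 0: r = r^2 mod 47 = 16^2 = 21
  -> s = B^a = 21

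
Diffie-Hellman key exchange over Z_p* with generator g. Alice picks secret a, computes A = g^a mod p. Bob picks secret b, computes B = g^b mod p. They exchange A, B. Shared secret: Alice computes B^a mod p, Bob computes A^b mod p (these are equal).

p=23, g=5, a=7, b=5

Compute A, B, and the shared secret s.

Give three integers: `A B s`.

A = 5^7 mod 23  (bits of 7 = 111)
  bit 0 = 1: r = r^2 * 5 mod 23 = 1^2 * 5 = 1*5 = 5
  bit 1 = 1: r = r^2 * 5 mod 23 = 5^2 * 5 = 2*5 = 10
  bit 2 = 1: r = r^2 * 5 mod 23 = 10^2 * 5 = 8*5 = 17
  -> A = 17
B = 5^5 mod 23  (bits of 5 = 101)
  bit 0 = 1: r = r^2 * 5 mod 23 = 1^2 * 5 = 1*5 = 5
  bit 1 = 0: r = r^2 mod 23 = 5^2 = 2
  bit 2 = 1: r = r^2 * 5 mod 23 = 2^2 * 5 = 4*5 = 20
  -> B = 20
s = B^a = 20^7 mod 23  (bits of 7 = 111)
  bit 0 = 1: r = r^2 * 20 mod 23 = 1^2 * 20 = 1*20 = 20
  bit 1 = 1: r = r^2 * 20 mod 23 = 20^2 * 20 = 9*20 = 19
  bit 2 = 1: r = r^2 * 20 mod 23 = 19^2 * 20 = 16*20 = 21
  -> s = B^a = 21

Answer: 17 20 21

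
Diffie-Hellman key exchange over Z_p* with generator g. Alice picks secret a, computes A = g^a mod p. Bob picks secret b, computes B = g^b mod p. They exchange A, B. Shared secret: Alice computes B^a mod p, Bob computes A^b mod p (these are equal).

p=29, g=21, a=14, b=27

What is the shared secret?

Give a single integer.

A = 21^14 mod 29  (bits of 14 = 1110)
  bit 0 = 1: r = r^2 * 21 mod 29 = 1^2 * 21 = 1*21 = 21
  bit 1 = 1: r = r^2 * 21 mod 29 = 21^2 * 21 = 6*21 = 10
  bit 2 = 1: r = r^2 * 21 mod 29 = 10^2 * 21 = 13*21 = 12
  bit 3 = 0: r = r^2 mod 29 = 12^2 = 28
  -> A = 28
B = 21^27 mod 29  (bits of 27 = 11011)
  bit 0 = 1: r = r^2 * 21 mod 29 = 1^2 * 21 = 1*21 = 21
  bit 1 = 1: r = r^2 * 21 mod 29 = 21^2 * 21 = 6*21 = 10
  bit 2 = 0: r = r^2 mod 29 = 10^2 = 13
  bit 3 = 1: r = r^2 * 21 mod 29 = 13^2 * 21 = 24*21 = 11
  bit 4 = 1: r = r^2 * 21 mod 29 = 11^2 * 21 = 5*21 = 18
  -> B = 18
s = B^a = 18^14 mod 29  (bits of 14 = 1110)
  bit 0 = 1: r = r^2 * 18 mod 29 = 1^2 * 18 = 1*18 = 18
  bit 1 = 1: r = r^2 * 18 mod 29 = 18^2 * 18 = 5*18 = 3
  bit 2 = 1: r = r^2 * 18 mod 29 = 3^2 * 18 = 9*18 = 17
  bit 3 = 0: r = r^2 mod 29 = 17^2 = 28
  -> s = B^a = 28

Answer: 28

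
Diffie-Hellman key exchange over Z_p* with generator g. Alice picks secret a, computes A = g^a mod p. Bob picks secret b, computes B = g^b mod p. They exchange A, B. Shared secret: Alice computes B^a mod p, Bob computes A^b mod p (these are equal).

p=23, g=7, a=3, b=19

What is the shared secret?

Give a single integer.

A = 7^3 mod 23  (bits of 3 = 11)
  bit 0 = 1: r = r^2 * 7 mod 23 = 1^2 * 7 = 1*7 = 7
  bit 1 = 1: r = r^2 * 7 mod 23 = 7^2 * 7 = 3*7 = 21
  -> A = 21
B = 7^19 mod 23  (bits of 19 = 10011)
  bit 0 = 1: r = r^2 * 7 mod 23 = 1^2 * 7 = 1*7 = 7
  bit 1 = 0: r = r^2 mod 23 = 7^2 = 3
  bit 2 = 0: r = r^2 mod 23 = 3^2 = 9
  bit 3 = 1: r = r^2 * 7 mod 23 = 9^2 * 7 = 12*7 = 15
  bit 4 = 1: r = r^2 * 7 mod 23 = 15^2 * 7 = 18*7 = 11
  -> B = 11
s = B^a = 11^3 mod 23  (bits of 3 = 11)
  bit 0 = 1: r = r^2 * 11 mod 23 = 1^2 * 11 = 1*11 = 11
  bit 1 = 1: r = r^2 * 11 mod 23 = 11^2 * 11 = 6*11 = 20
  -> s = B^a = 20

Answer: 20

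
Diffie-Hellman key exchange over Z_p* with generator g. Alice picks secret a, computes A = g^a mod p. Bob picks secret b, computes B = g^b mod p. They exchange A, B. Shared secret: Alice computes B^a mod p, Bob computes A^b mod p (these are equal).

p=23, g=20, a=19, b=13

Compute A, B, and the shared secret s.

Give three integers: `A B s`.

A = 20^19 mod 23  (bits of 19 = 10011)
  bit 0 = 1: r = r^2 * 20 mod 23 = 1^2 * 20 = 1*20 = 20
  bit 1 = 0: r = r^2 mod 23 = 20^2 = 9
  bit 2 = 0: r = r^2 mod 23 = 9^2 = 12
  bit 3 = 1: r = r^2 * 20 mod 23 = 12^2 * 20 = 6*20 = 5
  bit 4 = 1: r = r^2 * 20 mod 23 = 5^2 * 20 = 2*20 = 17
  -> A = 17
B = 20^13 mod 23  (bits of 13 = 1101)
  bit 0 = 1: r = r^2 * 20 mod 23 = 1^2 * 20 = 1*20 = 20
  bit 1 = 1: r = r^2 * 20 mod 23 = 20^2 * 20 = 9*20 = 19
  bit 2 = 0: r = r^2 mod 23 = 19^2 = 16
  bit 3 = 1: r = r^2 * 20 mod 23 = 16^2 * 20 = 3*20 = 14
  -> B = 14
s = B^a = 14^19 mod 23  (bits of 19 = 10011)
  bit 0 = 1: r = r^2 * 14 mod 23 = 1^2 * 14 = 1*14 = 14
  bit 1 = 0: r = r^2 mod 23 = 14^2 = 12
  bit 2 = 0: r = r^2 mod 23 = 12^2 = 6
  bit 3 = 1: r = r^2 * 14 mod 23 = 6^2 * 14 = 13*14 = 21
  bit 4 = 1: r = r^2 * 14 mod 23 = 21^2 * 14 = 4*14 = 10
  -> s = B^a = 10

Answer: 17 14 10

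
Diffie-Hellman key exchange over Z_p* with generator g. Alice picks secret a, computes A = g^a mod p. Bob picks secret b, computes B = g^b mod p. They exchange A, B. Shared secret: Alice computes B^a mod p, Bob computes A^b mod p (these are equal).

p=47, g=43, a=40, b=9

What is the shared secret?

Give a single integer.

Answer: 34

Derivation:
A = 43^40 mod 47  (bits of 40 = 101000)
  bit 0 = 1: r = r^2 * 43 mod 47 = 1^2 * 43 = 1*43 = 43
  bit 1 = 0: r = r^2 mod 47 = 43^2 = 16
  bit 2 = 1: r = r^2 * 43 mod 47 = 16^2 * 43 = 21*43 = 10
  bit 3 = 0: r = r^2 mod 47 = 10^2 = 6
  bit 4 = 0: r = r^2 mod 47 = 6^2 = 36
  bit 5 = 0: r = r^2 mod 47 = 36^2 = 27
  -> A = 27
B = 43^9 mod 47  (bits of 9 = 1001)
  bit 0 = 1: r = r^2 * 43 mod 47 = 1^2 * 43 = 1*43 = 43
  bit 1 = 0: r = r^2 mod 47 = 43^2 = 16
  bit 2 = 0: r = r^2 mod 47 = 16^2 = 21
  bit 3 = 1: r = r^2 * 43 mod 47 = 21^2 * 43 = 18*43 = 22
  -> B = 22
s = B^a = 22^40 mod 47  (bits of 40 = 101000)
  bit 0 = 1: r = r^2 * 22 mod 47 = 1^2 * 22 = 1*22 = 22
  bit 1 = 0: r = r^2 mod 47 = 22^2 = 14
  bit 2 = 1: r = r^2 * 22 mod 47 = 14^2 * 22 = 8*22 = 35
  bit 3 = 0: r = r^2 mod 47 = 35^2 = 3
  bit 4 = 0: r = r^2 mod 47 = 3^2 = 9
  bit 5 = 0: r = r^2 mod 47 = 9^2 = 34
  -> s = B^a = 34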